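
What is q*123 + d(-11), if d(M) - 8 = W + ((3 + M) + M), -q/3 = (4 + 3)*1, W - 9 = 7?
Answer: -2578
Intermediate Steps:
W = 16 (W = 9 + 7 = 16)
q = -21 (q = -3*(4 + 3) = -21 ≈ -21.000)
d(M) = 27 + 2*M (d(M) = 8 + (16 + ((3 + M) + M)) = 8 + (16 + (3 + 2*M)) = 8 + (19 + 2*M) = 27 + 2*M)
q*123 + d(-11) = -21*123 + (27 + 2*(-11)) = -2583 + (27 - 22) = -2583 + 5 = -2578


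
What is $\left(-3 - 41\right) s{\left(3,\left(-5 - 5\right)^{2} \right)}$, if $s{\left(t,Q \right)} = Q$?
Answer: $-4400$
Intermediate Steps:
$\left(-3 - 41\right) s{\left(3,\left(-5 - 5\right)^{2} \right)} = \left(-3 - 41\right) \left(-5 - 5\right)^{2} = - 44 \left(-10\right)^{2} = \left(-44\right) 100 = -4400$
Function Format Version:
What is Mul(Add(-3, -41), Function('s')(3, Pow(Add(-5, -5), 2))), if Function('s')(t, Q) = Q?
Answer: -4400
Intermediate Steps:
Mul(Add(-3, -41), Function('s')(3, Pow(Add(-5, -5), 2))) = Mul(Add(-3, -41), Pow(Add(-5, -5), 2)) = Mul(-44, Pow(-10, 2)) = Mul(-44, 100) = -4400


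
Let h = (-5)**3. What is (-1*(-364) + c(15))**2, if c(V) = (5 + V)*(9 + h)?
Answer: 3825936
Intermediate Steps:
h = -125
c(V) = -580 - 116*V (c(V) = (5 + V)*(9 - 125) = (5 + V)*(-116) = -580 - 116*V)
(-1*(-364) + c(15))**2 = (-1*(-364) + (-580 - 116*15))**2 = (364 + (-580 - 1740))**2 = (364 - 2320)**2 = (-1956)**2 = 3825936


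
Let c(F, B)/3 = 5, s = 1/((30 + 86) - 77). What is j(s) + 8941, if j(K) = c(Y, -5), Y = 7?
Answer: 8956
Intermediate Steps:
s = 1/39 (s = 1/(116 - 77) = 1/39 ≈ 0.025641)
c(F, B) = 15 (c(F, B) = 3*5 = 15)
j(K) = 15
j(s) + 8941 = 15 + 8941 = 8956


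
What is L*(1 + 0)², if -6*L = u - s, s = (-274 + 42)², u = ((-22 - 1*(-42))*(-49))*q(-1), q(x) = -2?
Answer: 8644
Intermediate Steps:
u = 1960 (u = ((-22 - 1*(-42))*(-49))*(-2) = ((-22 + 42)*(-49))*(-2) = (20*(-49))*(-2) = -980*(-2) = 1960)
s = 53824 (s = (-232)² = 53824)
L = 8644 (L = -(1960 - 1*53824)/6 = -(1960 - 53824)/6 = -⅙*(-51864) = 8644)
L*(1 + 0)² = 8644*(1 + 0)² = 8644*1² = 8644*1 = 8644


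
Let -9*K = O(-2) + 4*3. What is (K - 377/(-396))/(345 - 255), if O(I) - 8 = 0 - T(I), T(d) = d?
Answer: -197/11880 ≈ -0.016582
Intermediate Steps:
O(I) = 8 - I (O(I) = 8 + (0 - I) = 8 - I)
K = -22/9 (K = -((8 - 1*(-2)) + 4*3)/9 = -((8 + 2) + 12)/9 = -(10 + 12)/9 = -⅑*22 = -22/9 ≈ -2.4444)
(K - 377/(-396))/(345 - 255) = (-22/9 - 377/(-396))/(345 - 255) = (-22/9 - 377*(-1/396))/90 = (-22/9 + 377/396)*(1/90) = -197/132*1/90 = -197/11880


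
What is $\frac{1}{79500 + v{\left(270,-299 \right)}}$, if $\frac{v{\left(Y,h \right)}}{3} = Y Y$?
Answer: $\frac{1}{298200} \approx 3.3535 \cdot 10^{-6}$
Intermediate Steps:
$v{\left(Y,h \right)} = 3 Y^{2}$ ($v{\left(Y,h \right)} = 3 Y Y = 3 Y^{2}$)
$\frac{1}{79500 + v{\left(270,-299 \right)}} = \frac{1}{79500 + 3 \cdot 270^{2}} = \frac{1}{79500 + 3 \cdot 72900} = \frac{1}{79500 + 218700} = \frac{1}{298200}$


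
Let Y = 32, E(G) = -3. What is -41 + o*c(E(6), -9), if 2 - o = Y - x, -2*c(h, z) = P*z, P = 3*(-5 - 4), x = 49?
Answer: -4699/2 ≈ -2349.5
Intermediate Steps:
P = -27 (P = 3*(-9) = -27)
c(h, z) = 27*z/2 (c(h, z) = -(-27)*z/2 = 27*z/2)
o = 19 (o = 2 - (32 - 1*49) = 2 - (32 - 49) = 2 - 1*(-17) = 2 + 17 = 19)
-41 + o*c(E(6), -9) = -41 + 19*((27/2)*(-9)) = -41 + 19*(-243/2) = -41 - 4617/2 = -4699/2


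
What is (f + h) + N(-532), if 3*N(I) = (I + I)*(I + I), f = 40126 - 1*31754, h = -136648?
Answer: 747268/3 ≈ 2.4909e+5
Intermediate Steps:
f = 8372 (f = 40126 - 31754 = 8372)
N(I) = 4*I²/3 (N(I) = ((I + I)*(I + I))/3 = ((2*I)*(2*I))/3 = (4*I²)/3 = 4*I²/3)
(f + h) + N(-532) = (8372 - 136648) + (4/3)*(-532)² = -128276 + (4/3)*283024 = -128276 + 1132096/3 = 747268/3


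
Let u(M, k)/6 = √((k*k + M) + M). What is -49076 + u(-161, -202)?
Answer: -49076 + 18*√4498 ≈ -47869.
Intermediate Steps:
u(M, k) = 6*√(k² + 2*M) (u(M, k) = 6*√((k*k + M) + M) = 6*√((k² + M) + M) = 6*√((M + k²) + M) = 6*√(k² + 2*M))
-49076 + u(-161, -202) = -49076 + 6*√((-202)² + 2*(-161)) = -49076 + 6*√(40804 - 322) = -49076 + 6*√40482 = -49076 + 6*(3*√4498) = -49076 + 18*√4498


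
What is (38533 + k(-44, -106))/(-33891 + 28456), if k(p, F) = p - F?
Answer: -7719/1087 ≈ -7.1012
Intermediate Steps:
(38533 + k(-44, -106))/(-33891 + 28456) = (38533 + (-44 - 1*(-106)))/(-33891 + 28456) = (38533 + (-44 + 106))/(-5435) = (38533 + 62)*(-1/5435) = 38595*(-1/5435) = -7719/1087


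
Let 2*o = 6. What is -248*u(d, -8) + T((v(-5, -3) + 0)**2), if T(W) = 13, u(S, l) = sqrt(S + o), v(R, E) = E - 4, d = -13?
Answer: 13 - 248*I*sqrt(10) ≈ 13.0 - 784.25*I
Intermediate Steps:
o = 3 (o = (1/2)*6 = 3)
v(R, E) = -4 + E
u(S, l) = sqrt(3 + S) (u(S, l) = sqrt(S + 3) = sqrt(3 + S))
-248*u(d, -8) + T((v(-5, -3) + 0)**2) = -248*sqrt(3 - 13) + 13 = -248*I*sqrt(10) + 13 = 13 - 248*I*sqrt(10)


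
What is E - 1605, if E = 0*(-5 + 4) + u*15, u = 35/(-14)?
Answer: -3285/2 ≈ -1642.5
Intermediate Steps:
u = -5/2 (u = 35*(-1/14) = -5/2 ≈ -2.5000)
E = -75/2 (E = 0*(-5 + 4) - 5/2*15 = 0*(-1) - 75/2 = 0 - 75/2 = -75/2 ≈ -37.500)
E - 1605 = -75/2 - 1605 = -3285/2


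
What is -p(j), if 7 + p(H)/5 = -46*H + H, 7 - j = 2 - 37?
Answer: 9485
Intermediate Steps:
j = 42 (j = 7 - (2 - 37) = 7 - 1*(-35) = 7 + 35 = 42)
p(H) = -35 - 225*H (p(H) = -35 + 5*(-46*H + H) = -35 + 5*(-45*H) = -35 - 225*H)
-p(j) = -(-35 - 225*42) = -(-35 - 9450) = -1*(-9485) = 9485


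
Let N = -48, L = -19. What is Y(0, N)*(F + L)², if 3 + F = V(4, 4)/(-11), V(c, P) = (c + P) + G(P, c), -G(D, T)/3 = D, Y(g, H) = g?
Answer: 0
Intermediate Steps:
G(D, T) = -3*D
V(c, P) = c - 2*P (V(c, P) = (c + P) - 3*P = (P + c) - 3*P = c - 2*P)
F = -29/11 (F = -3 + (4 - 2*4)/(-11) = -3 + (4 - 8)*(-1/11) = -3 - 4*(-1/11) = -3 + 4/11 = -29/11 ≈ -2.6364)
Y(0, N)*(F + L)² = 0*(-29/11 - 19)² = 0*(-238/11)² = 0*(56644/121) = 0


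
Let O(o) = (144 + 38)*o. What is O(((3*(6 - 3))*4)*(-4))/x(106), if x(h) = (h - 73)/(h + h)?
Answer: -1852032/11 ≈ -1.6837e+5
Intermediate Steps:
x(h) = (-73 + h)/(2*h) (x(h) = (-73 + h)/((2*h)) = (-73 + h)*(1/(2*h)) = (-73 + h)/(2*h))
O(o) = 182*o
O(((3*(6 - 3))*4)*(-4))/x(106) = (182*(((3*(6 - 3))*4)*(-4)))/(((1/2)*(-73 + 106)/106)) = (182*(((3*3)*4)*(-4)))/(((1/2)*(1/106)*33)) = (182*((9*4)*(-4)))/(33/212) = (182*(36*(-4)))*(212/33) = (182*(-144))*(212/33) = -26208*212/33 = -1852032/11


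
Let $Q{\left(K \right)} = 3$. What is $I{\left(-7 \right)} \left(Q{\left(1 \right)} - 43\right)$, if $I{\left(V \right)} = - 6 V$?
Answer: $-1680$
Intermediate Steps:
$I{\left(-7 \right)} \left(Q{\left(1 \right)} - 43\right) = \left(-6\right) \left(-7\right) \left(3 - 43\right) = 42 \left(-40\right) = -1680$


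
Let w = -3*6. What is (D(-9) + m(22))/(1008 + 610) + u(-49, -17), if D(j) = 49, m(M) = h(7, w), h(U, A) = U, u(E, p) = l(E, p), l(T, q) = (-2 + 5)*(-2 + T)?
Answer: -123749/809 ≈ -152.97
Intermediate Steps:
l(T, q) = -6 + 3*T (l(T, q) = 3*(-2 + T) = -6 + 3*T)
w = -18
u(E, p) = -6 + 3*E
m(M) = 7
(D(-9) + m(22))/(1008 + 610) + u(-49, -17) = (49 + 7)/(1008 + 610) + (-6 + 3*(-49)) = 56/1618 + (-6 - 147) = 56*(1/1618) - 153 = 28/809 - 153 = -123749/809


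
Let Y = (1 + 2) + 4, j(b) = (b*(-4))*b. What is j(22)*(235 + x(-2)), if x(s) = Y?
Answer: -468512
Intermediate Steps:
j(b) = -4*b² (j(b) = (-4*b)*b = -4*b²)
Y = 7 (Y = 3 + 4 = 7)
x(s) = 7
j(22)*(235 + x(-2)) = (-4*22²)*(235 + 7) = -4*484*242 = -1936*242 = -468512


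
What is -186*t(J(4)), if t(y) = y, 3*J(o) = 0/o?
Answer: 0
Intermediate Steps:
J(o) = 0 (J(o) = (0/o)/3 = (⅓)*0 = 0)
-186*t(J(4)) = -186*0 = 0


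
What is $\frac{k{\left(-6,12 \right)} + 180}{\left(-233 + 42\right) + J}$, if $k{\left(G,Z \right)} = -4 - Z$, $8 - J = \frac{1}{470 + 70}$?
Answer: $- \frac{88560}{98821} \approx -0.89617$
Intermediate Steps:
$J = \frac{4319}{540}$ ($J = 8 - \frac{1}{470 + 70} = 8 - \frac{1}{540} = \frac{4319}{540} \approx 7.9981$)
$\frac{k{\left(-6,12 \right)} + 180}{\left(-233 + 42\right) + J} = \frac{\left(-4 - 12\right) + 180}{\left(-233 + 42\right) + \frac{4319}{540}} = \frac{\left(-4 - 12\right) + 180}{-191 + \frac{4319}{540}} = \frac{-16 + 180}{- \frac{98821}{540}} = 164 \left(- \frac{540}{98821}\right) = - \frac{88560}{98821}$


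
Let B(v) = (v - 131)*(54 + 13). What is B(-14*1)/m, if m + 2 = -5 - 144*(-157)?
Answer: -9715/22601 ≈ -0.42985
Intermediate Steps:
m = 22601 (m = -2 + (-5 - 144*(-157)) = -2 + (-5 + 22608) = -2 + 22603 = 22601)
B(v) = -8777 + 67*v (B(v) = (-131 + v)*67 = -8777 + 67*v)
B(-14*1)/m = (-8777 + 67*(-14*1))/22601 = (-8777 + 67*(-14))*(1/22601) = (-8777 - 938)*(1/22601) = -9715*1/22601 = -9715/22601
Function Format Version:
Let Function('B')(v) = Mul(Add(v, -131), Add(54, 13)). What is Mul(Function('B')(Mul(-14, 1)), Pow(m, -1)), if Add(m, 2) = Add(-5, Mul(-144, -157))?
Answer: Rational(-9715, 22601) ≈ -0.42985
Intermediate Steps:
m = 22601 (m = Add(-2, Add(-5, Mul(-144, -157))) = Add(-2, Add(-5, 22608)) = Add(-2, 22603) = 22601)
Function('B')(v) = Add(-8777, Mul(67, v)) (Function('B')(v) = Mul(Add(-131, v), 67) = Add(-8777, Mul(67, v)))
Mul(Function('B')(Mul(-14, 1)), Pow(m, -1)) = Mul(Add(-8777, Mul(67, Mul(-14, 1))), Pow(22601, -1)) = Mul(Add(-8777, Mul(67, -14)), Rational(1, 22601)) = Mul(Add(-8777, -938), Rational(1, 22601)) = Mul(-9715, Rational(1, 22601)) = Rational(-9715, 22601)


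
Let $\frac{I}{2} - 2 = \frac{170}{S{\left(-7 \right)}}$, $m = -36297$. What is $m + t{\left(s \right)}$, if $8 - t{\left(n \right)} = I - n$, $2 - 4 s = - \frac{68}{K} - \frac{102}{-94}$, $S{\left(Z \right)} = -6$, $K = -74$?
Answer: $- \frac{756179825}{20868} \approx -36236.0$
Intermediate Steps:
$I = - \frac{158}{3}$ ($I = 4 + 2 \frac{170}{-6} = 4 + 2 \cdot 170 \left(- \frac{1}{6}\right) = 4 + 2 \left(- \frac{85}{3}\right) = 4 - \frac{170}{3} = - \frac{158}{3} \approx -52.667$)
$s = - \frac{7}{6956}$ ($s = \frac{1}{2} - \frac{- \frac{68}{-74} - \frac{102}{-94}}{4} = \frac{1}{2} - \frac{\left(-68\right) \left(- \frac{1}{74}\right) - - \frac{51}{47}}{4} = \frac{1}{2} - \frac{\frac{34}{37} + \frac{51}{47}}{4} = \frac{1}{2} - \frac{3485}{6956} = - \frac{7}{6956} \approx -0.0010063$)
$t{\left(n \right)} = \frac{182}{3} + n$ ($t{\left(n \right)} = 8 - \left(- \frac{158}{3} - n\right) = 8 + \left(\frac{158}{3} + n\right) = \frac{182}{3} + n$)
$m + t{\left(s \right)} = -36297 + \left(\frac{182}{3} - \frac{7}{6956}\right) = -36297 + \frac{1265971}{20868} = - \frac{756179825}{20868}$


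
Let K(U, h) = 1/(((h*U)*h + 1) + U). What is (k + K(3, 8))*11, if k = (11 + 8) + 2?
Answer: 45287/196 ≈ 231.06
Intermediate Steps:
k = 21 (k = 19 + 2 = 21)
K(U, h) = 1/(1 + U + U*h²) (K(U, h) = 1/(((U*h)*h + 1) + U) = 1/((U*h² + 1) + U) = 1/((1 + U*h²) + U) = 1/(1 + U + U*h²))
(k + K(3, 8))*11 = (21 + 1/(1 + 3 + 3*8²))*11 = (21 + 1/(1 + 3 + 3*64))*11 = (21 + 1/(1 + 3 + 192))*11 = (21 + 1/196)*11 = (4117/196)*11 = 45287/196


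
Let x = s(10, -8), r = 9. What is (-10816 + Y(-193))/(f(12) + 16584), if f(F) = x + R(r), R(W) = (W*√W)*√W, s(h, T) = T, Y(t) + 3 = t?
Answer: -11012/16657 ≈ -0.66110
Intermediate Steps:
Y(t) = -3 + t
R(W) = W² (R(W) = W^(3/2)*√W = W²)
x = -8
f(F) = 73 (f(F) = -8 + 9² = -8 + 81 = 73)
(-10816 + Y(-193))/(f(12) + 16584) = (-10816 + (-3 - 193))/(73 + 16584) = (-10816 - 196)/16657 = -11012*1/16657 = -11012/16657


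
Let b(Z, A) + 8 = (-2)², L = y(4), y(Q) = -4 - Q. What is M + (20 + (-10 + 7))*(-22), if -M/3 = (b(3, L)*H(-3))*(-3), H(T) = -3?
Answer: -266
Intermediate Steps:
L = -8 (L = -4 - 1*4 = -4 - 4 = -8)
b(Z, A) = -4 (b(Z, A) = -8 + (-2)² = -8 + 4 = -4)
M = 108 (M = -3*(-4*(-3))*(-3) = -36*(-3) = -3*(-36) = 108)
M + (20 + (-10 + 7))*(-22) = 108 + (20 + (-10 + 7))*(-22) = 108 + (20 - 3)*(-22) = 108 + 17*(-22) = 108 - 374 = -266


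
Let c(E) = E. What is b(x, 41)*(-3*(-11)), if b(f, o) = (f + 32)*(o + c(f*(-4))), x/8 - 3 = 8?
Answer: -1231560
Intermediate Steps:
x = 88 (x = 24 + 8*8 = 24 + 64 = 88)
b(f, o) = (32 + f)*(o - 4*f) (b(f, o) = (f + 32)*(o + f*(-4)) = (32 + f)*(o - 4*f))
b(x, 41)*(-3*(-11)) = (-128*88 - 4*88² + 32*41 + 88*41)*(-3*(-11)) = (-11264 - 4*7744 + 1312 + 3608)*33 = (-11264 - 30976 + 1312 + 3608)*33 = -37320*33 = -1231560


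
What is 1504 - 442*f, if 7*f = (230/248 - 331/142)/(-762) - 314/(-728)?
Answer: 80901599949/54787292 ≈ 1476.6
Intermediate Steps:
f = 88146307/1424469592 (f = ((230/248 - 331/142)/(-762) - 314/(-728))/7 = ((230*(1/248) - 331*1/142)*(-1/762) - 314*(-1/728))/7 = ((115/124 - 331/142)*(-1/762) + 157/364)/7 = (-12357/8804*(-1/762) + 157/364)/7 = (4119/2236216 + 157/364)/7 = (1/7)*(88146307/203495656) = 88146307/1424469592 ≈ 0.061880)
1504 - 442*f = 1504 - 442*88146307/1424469592 = 1504 - 1498487219/54787292 = 80901599949/54787292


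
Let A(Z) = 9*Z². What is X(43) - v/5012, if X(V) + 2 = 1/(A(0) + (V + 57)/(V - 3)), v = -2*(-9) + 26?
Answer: -10079/6265 ≈ -1.6088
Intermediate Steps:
v = 44 (v = 18 + 26 = 44)
X(V) = -2 + (-3 + V)/(57 + V) (X(V) = -2 + 1/(9*0² + (V + 57)/(V - 3)) = -2 + 1/(9*0 + (57 + V)/(-3 + V)) = -2 + 1/(0 + (57 + V)/(-3 + V)) = -2 + 1/((57 + V)/(-3 + V)) = -2 + (-3 + V)/(57 + V))
X(43) - v/5012 = (-117 - 1*43)/(57 + 43) - 44/5012 = (-117 - 43)/100 - 44/5012 = (1/100)*(-160) - 1*11/1253 = -8/5 - 11/1253 = -10079/6265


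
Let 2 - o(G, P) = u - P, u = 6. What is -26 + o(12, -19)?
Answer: -49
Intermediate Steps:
o(G, P) = -4 + P (o(G, P) = 2 - (6 - P) = 2 + (-6 + P) = -4 + P)
-26 + o(12, -19) = -26 + (-4 - 19) = -26 - 23 = -49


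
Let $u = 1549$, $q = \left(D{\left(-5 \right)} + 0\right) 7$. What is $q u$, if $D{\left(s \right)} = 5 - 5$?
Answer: $0$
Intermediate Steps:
$D{\left(s \right)} = 0$ ($D{\left(s \right)} = 5 - 5 = 0$)
$q = 0$ ($q = \left(0 + 0\right) 7 = 0 \cdot 7 = 0$)
$q u = 0 \cdot 1549 = 0$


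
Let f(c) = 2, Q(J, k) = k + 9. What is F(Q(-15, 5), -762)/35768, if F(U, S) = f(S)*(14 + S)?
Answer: -11/263 ≈ -0.041825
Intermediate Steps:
Q(J, k) = 9 + k
F(U, S) = 28 + 2*S (F(U, S) = 2*(14 + S) = 28 + 2*S)
F(Q(-15, 5), -762)/35768 = (28 + 2*(-762))/35768 = (28 - 1524)*(1/35768) = -1496*1/35768 = -11/263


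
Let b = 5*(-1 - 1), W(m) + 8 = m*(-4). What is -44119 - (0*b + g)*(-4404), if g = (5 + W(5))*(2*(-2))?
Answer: 361049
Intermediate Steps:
W(m) = -8 - 4*m (W(m) = -8 + m*(-4) = -8 - 4*m)
g = 92 (g = (5 + (-8 - 4*5))*(2*(-2)) = (5 + (-8 - 20))*(-4) = (5 - 28)*(-4) = -23*(-4) = 92)
b = -10 (b = 5*(-2) = -10)
-44119 - (0*b + g)*(-4404) = -44119 - (0*(-10) + 92)*(-4404) = -44119 - (0 + 92)*(-4404) = -44119 - 92*(-4404) = -44119 - 1*(-405168) = -44119 + 405168 = 361049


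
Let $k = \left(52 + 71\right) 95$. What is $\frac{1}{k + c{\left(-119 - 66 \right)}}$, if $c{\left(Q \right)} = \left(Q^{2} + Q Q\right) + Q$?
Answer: $\frac{1}{79950} \approx 1.2508 \cdot 10^{-5}$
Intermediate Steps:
$k = 11685$ ($k = 123 \cdot 95 = 11685$)
$c{\left(Q \right)} = Q + 2 Q^{2}$ ($c{\left(Q \right)} = \left(Q^{2} + Q^{2}\right) + Q = 2 Q^{2} + Q = Q + 2 Q^{2}$)
$\frac{1}{k + c{\left(-119 - 66 \right)}} = \frac{1}{11685 + \left(-119 - 66\right) \left(1 + 2 \left(-119 - 66\right)\right)} = \frac{1}{11685 - 185 \left(1 + 2 \left(-185\right)\right)} = \frac{1}{11685 - 185 \left(1 - 370\right)} = \frac{1}{11685 - -68265} = \frac{1}{11685 + 68265} = \frac{1}{79950}$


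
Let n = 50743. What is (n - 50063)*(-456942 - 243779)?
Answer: -476490280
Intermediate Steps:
(n - 50063)*(-456942 - 243779) = (50743 - 50063)*(-456942 - 243779) = 680*(-700721) = -476490280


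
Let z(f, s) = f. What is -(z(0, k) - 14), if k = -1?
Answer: 14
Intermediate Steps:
-(z(0, k) - 14) = -(0 - 14) = -1*(-14) = 14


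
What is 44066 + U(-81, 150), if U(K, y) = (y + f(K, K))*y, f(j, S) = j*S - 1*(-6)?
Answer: 1051616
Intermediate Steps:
f(j, S) = 6 + S*j (f(j, S) = S*j + 6 = 6 + S*j)
U(K, y) = y*(6 + y + K²) (U(K, y) = (y + (6 + K*K))*y = (y + (6 + K²))*y = (6 + y + K²)*y = y*(6 + y + K²))
44066 + U(-81, 150) = 44066 + 150*(6 + 150 + (-81)²) = 44066 + 150*(6 + 150 + 6561) = 44066 + 150*6717 = 44066 + 1007550 = 1051616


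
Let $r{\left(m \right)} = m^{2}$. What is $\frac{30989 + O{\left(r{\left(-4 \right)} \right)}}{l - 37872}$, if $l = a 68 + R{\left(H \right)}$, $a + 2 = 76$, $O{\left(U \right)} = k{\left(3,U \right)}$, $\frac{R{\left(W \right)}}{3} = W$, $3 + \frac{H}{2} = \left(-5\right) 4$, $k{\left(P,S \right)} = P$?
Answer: $- \frac{15496}{16489} \approx -0.93978$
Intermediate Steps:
$H = -46$ ($H = -6 + 2 \left(\left(-5\right) 4\right) = -6 + 2 \left(-20\right) = -6 - 40 = -46$)
$R{\left(W \right)} = 3 W$
$O{\left(U \right)} = 3$
$a = 74$ ($a = -2 + 76 = 74$)
$l = 4894$ ($l = 74 \cdot 68 + 3 \left(-46\right) = 5032 - 138 = 4894$)
$\frac{30989 + O{\left(r{\left(-4 \right)} \right)}}{l - 37872} = \frac{30989 + 3}{4894 - 37872} = \frac{30992}{-32978} = 30992 \left(- \frac{1}{32978}\right) = - \frac{15496}{16489}$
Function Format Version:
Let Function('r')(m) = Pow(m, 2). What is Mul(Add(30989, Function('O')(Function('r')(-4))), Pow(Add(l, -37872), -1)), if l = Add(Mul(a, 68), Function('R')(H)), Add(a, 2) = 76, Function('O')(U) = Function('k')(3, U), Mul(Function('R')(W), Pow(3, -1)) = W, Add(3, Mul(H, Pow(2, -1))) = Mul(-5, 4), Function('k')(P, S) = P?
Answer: Rational(-15496, 16489) ≈ -0.93978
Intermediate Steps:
H = -46 (H = Add(-6, Mul(2, Mul(-5, 4))) = Add(-6, Mul(2, -20)) = Add(-6, -40) = -46)
Function('R')(W) = Mul(3, W)
Function('O')(U) = 3
a = 74 (a = Add(-2, 76) = 74)
l = 4894 (l = Add(Mul(74, 68), Mul(3, -46)) = Add(5032, -138) = 4894)
Mul(Add(30989, Function('O')(Function('r')(-4))), Pow(Add(l, -37872), -1)) = Mul(Add(30989, 3), Pow(Add(4894, -37872), -1)) = Mul(30992, Pow(-32978, -1)) = Mul(30992, Rational(-1, 32978)) = Rational(-15496, 16489)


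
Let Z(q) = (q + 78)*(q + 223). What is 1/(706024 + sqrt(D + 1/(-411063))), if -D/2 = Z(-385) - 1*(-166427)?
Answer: 290220343512/204902705519294575 - I*sqrt(73050654505389081)/204902705519294575 ≈ 1.4164e-6 - 1.3191e-9*I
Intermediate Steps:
Z(q) = (78 + q)*(223 + q)
D = -432322 (D = -2*((17394 + (-385)**2 + 301*(-385)) - 1*(-166427)) = -2*((17394 + 148225 - 115885) + 166427) = -2*(49734 + 166427) = -2*216161 = -432322)
1/(706024 + sqrt(D + 1/(-411063))) = 1/(706024 + sqrt(-432322 + 1/(-411063))) = 1/(706024 + sqrt(-432322 - 1/411063)) = 1/(706024 + sqrt(-177711578287/411063)) = 1/(706024 + I*sqrt(73050654505389081)/411063)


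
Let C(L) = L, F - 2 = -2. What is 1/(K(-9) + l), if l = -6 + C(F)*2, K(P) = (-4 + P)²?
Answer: 1/163 ≈ 0.0061350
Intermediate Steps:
F = 0 (F = 2 - 2 = 0)
l = -6 (l = -6 + 0*2 = -6 + 0 = -6)
1/(K(-9) + l) = 1/((-4 - 9)² - 6) = 1/((-13)² - 6) = 1/(169 - 6) = 1/163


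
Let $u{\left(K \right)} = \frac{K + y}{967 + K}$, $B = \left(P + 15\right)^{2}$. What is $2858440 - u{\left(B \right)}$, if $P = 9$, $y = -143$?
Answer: $\frac{4410572487}{1543} \approx 2.8584 \cdot 10^{6}$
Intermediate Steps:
$B = 576$ ($B = \left(9 + 15\right)^{2} = 24^{2} = 576$)
$u{\left(K \right)} = \frac{-143 + K}{967 + K}$ ($u{\left(K \right)} = \frac{K - 143}{967 + K} = \frac{-143 + K}{967 + K}$)
$2858440 - u{\left(B \right)} = 2858440 - \frac{-143 + 576}{967 + 576} = 2858440 - \frac{1}{1543} \cdot 433 = 2858440 - \frac{433}{1543} = \frac{4410572487}{1543}$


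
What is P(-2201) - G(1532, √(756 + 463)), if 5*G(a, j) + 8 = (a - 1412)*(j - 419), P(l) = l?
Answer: 39283/5 - 24*√1219 ≈ 7018.7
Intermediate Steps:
G(a, j) = -8/5 + (-1412 + a)*(-419 + j)/5 (G(a, j) = -8/5 + ((a - 1412)*(j - 419))/5 = -8/5 + ((-1412 + a)*(-419 + j))/5 = -8/5 + (-1412 + a)*(-419 + j)/5)
P(-2201) - G(1532, √(756 + 463)) = -2201 - (118324 - 1412*√(756 + 463)/5 - 419/5*1532 + (⅕)*1532*√(756 + 463)) = -2201 - (118324 - 1412*√1219/5 - 641908/5 + (⅕)*1532*√1219) = -2201 - (118324 - 1412*√1219/5 - 641908/5 + 1532*√1219/5) = -2201 - (-50288/5 + 24*√1219) = -2201 + (50288/5 - 24*√1219) = 39283/5 - 24*√1219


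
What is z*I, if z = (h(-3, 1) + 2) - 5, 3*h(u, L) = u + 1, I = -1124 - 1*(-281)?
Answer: 3091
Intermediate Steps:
I = -843 (I = -1124 + 281 = -843)
h(u, L) = ⅓ + u/3 (h(u, L) = (u + 1)/3 = (1 + u)/3 = ⅓ + u/3)
z = -11/3 (z = ((⅓ + (⅓)*(-3)) + 2) - 5 = ((⅓ - 1) + 2) - 5 = (-⅔ + 2) - 5 = 4/3 - 5 = -11/3 ≈ -3.6667)
z*I = -11/3*(-843) = 3091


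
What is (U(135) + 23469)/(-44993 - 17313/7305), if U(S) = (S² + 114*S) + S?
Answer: -46442755/36521242 ≈ -1.2717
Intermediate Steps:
U(S) = S² + 115*S
(U(135) + 23469)/(-44993 - 17313/7305) = (135*(115 + 135) + 23469)/(-44993 - 17313/7305) = (135*250 + 23469)/(-44993 - 17313*1/7305) = (33750 + 23469)/(-44993 - 5771/2435) = 57219/(-109563726/2435) = 57219*(-2435/109563726) = -46442755/36521242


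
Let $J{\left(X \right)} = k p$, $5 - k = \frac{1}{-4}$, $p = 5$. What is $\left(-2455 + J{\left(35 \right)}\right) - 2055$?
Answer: $- \frac{17935}{4} \approx -4483.8$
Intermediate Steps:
$k = \frac{21}{4}$ ($k = 5 - \frac{1}{-4} = 5 - - \frac{1}{4} = 5 + \frac{1}{4} = \frac{21}{4} \approx 5.25$)
$J{\left(X \right)} = \frac{105}{4}$ ($J{\left(X \right)} = \frac{21}{4} \cdot 5 = \frac{105}{4}$)
$\left(-2455 + J{\left(35 \right)}\right) - 2055 = \left(-2455 + \frac{105}{4}\right) - 2055 = - \frac{9715}{4} - 2055 = - \frac{17935}{4}$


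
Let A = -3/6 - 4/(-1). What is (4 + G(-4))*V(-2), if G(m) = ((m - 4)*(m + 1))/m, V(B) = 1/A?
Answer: -4/7 ≈ -0.57143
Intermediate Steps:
A = 7/2 (A = -3*⅙ - 4*(-1) = -½ + 4 = 7/2 ≈ 3.5000)
V(B) = 2/7 (V(B) = 1/(7/2) = 2/7)
G(m) = (1 + m)*(-4 + m)/m (G(m) = ((-4 + m)*(1 + m))/m = ((1 + m)*(-4 + m))/m = (1 + m)*(-4 + m)/m)
(4 + G(-4))*V(-2) = (4 + (-3 - 4 - 4/(-4)))*(2/7) = (4 + (-3 - 4 - 4*(-¼)))*(2/7) = (4 + (-3 - 4 + 1))*(2/7) = (4 - 6)*(2/7) = -2*2/7 = -4/7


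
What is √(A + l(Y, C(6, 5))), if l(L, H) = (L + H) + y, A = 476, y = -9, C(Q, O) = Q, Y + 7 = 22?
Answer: 2*√122 ≈ 22.091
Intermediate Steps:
Y = 15 (Y = -7 + 22 = 15)
l(L, H) = -9 + H + L (l(L, H) = (L + H) - 9 = (H + L) - 9 = -9 + H + L)
√(A + l(Y, C(6, 5))) = √(476 + (-9 + 6 + 15)) = √(476 + 12) = √488 = 2*√122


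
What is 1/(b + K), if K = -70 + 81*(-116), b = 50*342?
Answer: 1/7634 ≈ 0.00013099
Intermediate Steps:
b = 17100
K = -9466 (K = -70 - 9396 = -9466)
1/(b + K) = 1/(17100 - 9466) = 1/7634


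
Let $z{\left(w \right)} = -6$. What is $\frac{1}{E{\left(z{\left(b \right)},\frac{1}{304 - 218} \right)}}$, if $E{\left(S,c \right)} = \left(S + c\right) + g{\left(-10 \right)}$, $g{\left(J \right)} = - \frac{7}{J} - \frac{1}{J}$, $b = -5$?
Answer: $- \frac{430}{2231} \approx -0.19274$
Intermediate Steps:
$g{\left(J \right)} = - \frac{8}{J}$
$E{\left(S,c \right)} = \frac{4}{5} + S + c$ ($E{\left(S,c \right)} = \left(S + c\right) - \frac{8}{-10} = \left(S + c\right) - - \frac{4}{5} = \left(S + c\right) + \frac{4}{5} = \frac{4}{5} + S + c$)
$\frac{1}{E{\left(z{\left(b \right)},\frac{1}{304 - 218} \right)}} = \frac{1}{\frac{4}{5} - 6 + \frac{1}{304 - 218}} = \frac{1}{\frac{4}{5} - 6 + \frac{1}{86}} = \frac{1}{- \frac{2231}{430}} = - \frac{430}{2231}$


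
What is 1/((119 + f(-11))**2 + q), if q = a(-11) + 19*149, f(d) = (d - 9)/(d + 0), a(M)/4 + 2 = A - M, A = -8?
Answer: 121/2109276 ≈ 5.7366e-5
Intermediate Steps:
a(M) = -40 - 4*M (a(M) = -8 + 4*(-8 - M) = -8 + (-32 - 4*M) = -40 - 4*M)
f(d) = (-9 + d)/d
q = 2835 (q = (-40 - 4*(-11)) + 19*149 = (-40 + 44) + 2831 = 4 + 2831 = 2835)
1/((119 + f(-11))**2 + q) = 1/((119 + (-9 - 11)/(-11))**2 + 2835) = 1/((119 - 1/11*(-20))**2 + 2835) = 1/((119 + 20/11)**2 + 2835) = 1/((1329/11)**2 + 2835) = 1/(1766241/121 + 2835) = 1/(2109276/121) = 121/2109276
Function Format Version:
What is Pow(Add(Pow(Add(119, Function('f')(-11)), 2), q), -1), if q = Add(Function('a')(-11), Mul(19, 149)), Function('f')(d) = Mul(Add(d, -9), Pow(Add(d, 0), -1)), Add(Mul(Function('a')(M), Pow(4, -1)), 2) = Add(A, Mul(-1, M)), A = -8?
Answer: Rational(121, 2109276) ≈ 5.7366e-5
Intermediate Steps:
Function('a')(M) = Add(-40, Mul(-4, M)) (Function('a')(M) = Add(-8, Mul(4, Add(-8, Mul(-1, M)))) = Add(-8, Add(-32, Mul(-4, M))) = Add(-40, Mul(-4, M)))
Function('f')(d) = Mul(Pow(d, -1), Add(-9, d)) (Function('f')(d) = Mul(Add(-9, d), Pow(d, -1)) = Mul(Pow(d, -1), Add(-9, d)))
q = 2835 (q = Add(Add(-40, Mul(-4, -11)), Mul(19, 149)) = Add(Add(-40, 44), 2831) = Add(4, 2831) = 2835)
Pow(Add(Pow(Add(119, Function('f')(-11)), 2), q), -1) = Pow(Add(Pow(Add(119, Mul(Pow(-11, -1), Add(-9, -11))), 2), 2835), -1) = Pow(Add(Pow(Add(119, Mul(Rational(-1, 11), -20)), 2), 2835), -1) = Pow(Add(Pow(Add(119, Rational(20, 11)), 2), 2835), -1) = Pow(Add(Pow(Rational(1329, 11), 2), 2835), -1) = Pow(Add(Rational(1766241, 121), 2835), -1) = Pow(Rational(2109276, 121), -1) = Rational(121, 2109276)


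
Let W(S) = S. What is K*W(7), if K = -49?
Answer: -343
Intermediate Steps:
K*W(7) = -49*7 = -343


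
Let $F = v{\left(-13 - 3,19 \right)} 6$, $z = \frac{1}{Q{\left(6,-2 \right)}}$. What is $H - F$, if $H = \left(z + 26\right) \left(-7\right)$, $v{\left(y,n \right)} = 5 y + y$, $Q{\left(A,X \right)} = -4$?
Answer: $\frac{1583}{4} \approx 395.75$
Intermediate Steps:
$v{\left(y,n \right)} = 6 y$
$z = - \frac{1}{4}$ ($z = \frac{1}{-4} = - \frac{1}{4} \approx -0.25$)
$F = -576$ ($F = 6 \left(-13 - 3\right) 6 = 6 \left(-16\right) 6 = \left(-96\right) 6 = -576$)
$H = - \frac{721}{4}$ ($H = \left(- \frac{1}{4} + 26\right) \left(-7\right) = \frac{103}{4} \left(-7\right) = - \frac{721}{4} \approx -180.25$)
$H - F = - \frac{721}{4} - -576 = - \frac{721}{4} + 576 = \frac{1583}{4}$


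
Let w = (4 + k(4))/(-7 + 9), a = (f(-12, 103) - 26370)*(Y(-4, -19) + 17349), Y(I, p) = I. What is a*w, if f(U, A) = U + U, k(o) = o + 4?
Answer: -2746823580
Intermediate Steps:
k(o) = 4 + o
f(U, A) = 2*U
a = -457803930 (a = (2*(-12) - 26370)*(-4 + 17349) = (-24 - 26370)*17345 = -26394*17345 = -457803930)
w = 6 (w = (4 + (4 + 4))/(-7 + 9) = (4 + 8)/2 = 12*(½) = 6)
a*w = -457803930*6 = -2746823580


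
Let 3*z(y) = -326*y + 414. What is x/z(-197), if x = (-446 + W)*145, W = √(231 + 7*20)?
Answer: -97005/32318 + 435*√371/64636 ≈ -2.8719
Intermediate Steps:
W = √371 (W = √(231 + 140) = √371 ≈ 19.261)
z(y) = 138 - 326*y/3 (z(y) = (-326*y + 414)/3 = (414 - 326*y)/3 = 138 - 326*y/3)
x = -64670 + 145*√371 (x = (-446 + √371)*145 = -64670 + 145*√371 ≈ -61877.)
x/z(-197) = (-64670 + 145*√371)/(138 - 326/3*(-197)) = (-64670 + 145*√371)/(138 + 64222/3) = (-64670 + 145*√371)/(64636/3) = (-64670 + 145*√371)*(3/64636) = -97005/32318 + 435*√371/64636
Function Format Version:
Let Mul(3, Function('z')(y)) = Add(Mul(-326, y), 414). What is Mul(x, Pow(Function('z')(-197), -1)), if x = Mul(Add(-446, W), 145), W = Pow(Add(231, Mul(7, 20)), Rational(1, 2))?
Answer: Add(Rational(-97005, 32318), Mul(Rational(435, 64636), Pow(371, Rational(1, 2)))) ≈ -2.8719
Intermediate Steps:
W = Pow(371, Rational(1, 2)) (W = Pow(Add(231, 140), Rational(1, 2)) = Pow(371, Rational(1, 2)) ≈ 19.261)
Function('z')(y) = Add(138, Mul(Rational(-326, 3), y)) (Function('z')(y) = Mul(Rational(1, 3), Add(Mul(-326, y), 414)) = Mul(Rational(1, 3), Add(414, Mul(-326, y))) = Add(138, Mul(Rational(-326, 3), y)))
x = Add(-64670, Mul(145, Pow(371, Rational(1, 2)))) (x = Mul(Add(-446, Pow(371, Rational(1, 2))), 145) = Add(-64670, Mul(145, Pow(371, Rational(1, 2)))) ≈ -61877.)
Mul(x, Pow(Function('z')(-197), -1)) = Mul(Add(-64670, Mul(145, Pow(371, Rational(1, 2)))), Pow(Add(138, Mul(Rational(-326, 3), -197)), -1)) = Mul(Add(-64670, Mul(145, Pow(371, Rational(1, 2)))), Pow(Add(138, Rational(64222, 3)), -1)) = Mul(Add(-64670, Mul(145, Pow(371, Rational(1, 2)))), Pow(Rational(64636, 3), -1)) = Mul(Add(-64670, Mul(145, Pow(371, Rational(1, 2)))), Rational(3, 64636)) = Add(Rational(-97005, 32318), Mul(Rational(435, 64636), Pow(371, Rational(1, 2))))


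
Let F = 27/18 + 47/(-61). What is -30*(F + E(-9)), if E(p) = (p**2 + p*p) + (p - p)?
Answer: -297795/61 ≈ -4881.9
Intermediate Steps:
E(p) = 2*p**2 (E(p) = (p**2 + p**2) + 0 = 2*p**2 + 0 = 2*p**2)
F = 89/122 (F = 27*(1/18) + 47*(-1/61) = 3/2 - 47/61 = 89/122 ≈ 0.72951)
-30*(F + E(-9)) = -30*(89/122 + 2*(-9)**2) = -30*(89/122 + 2*81) = -30*(89/122 + 162) = -30*19853/122 = -297795/61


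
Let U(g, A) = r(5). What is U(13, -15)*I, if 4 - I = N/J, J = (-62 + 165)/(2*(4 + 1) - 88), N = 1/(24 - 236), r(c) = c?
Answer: 218165/10918 ≈ 19.982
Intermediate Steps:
U(g, A) = 5
N = -1/212 (N = 1/(-212) = -1/212 ≈ -0.0047170)
J = -103/78 (J = 103/(2*5 - 88) = 103/(10 - 88) = 103/(-78) = 103*(-1/78) = -103/78 ≈ -1.3205)
I = 43633/10918 (I = 4 - (-1)/(212*(-103/78)) = 4 - (-1)*(-78)/(212*103) = 4 - 1*39/10918 = 4 - 39/10918 = 43633/10918 ≈ 3.9964)
U(13, -15)*I = 5*(43633/10918) = 218165/10918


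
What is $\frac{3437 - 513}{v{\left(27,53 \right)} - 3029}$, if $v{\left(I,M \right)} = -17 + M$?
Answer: $- \frac{2924}{2993} \approx -0.97695$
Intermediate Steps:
$\frac{3437 - 513}{v{\left(27,53 \right)} - 3029} = \frac{3437 - 513}{\left(-17 + 53\right) - 3029} = \frac{2924}{36 - 3029} = \frac{2924}{-2993} = 2924 \left(- \frac{1}{2993}\right) = - \frac{2924}{2993}$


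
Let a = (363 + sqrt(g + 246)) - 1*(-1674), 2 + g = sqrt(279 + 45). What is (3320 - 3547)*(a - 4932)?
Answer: 657165 - 227*sqrt(262) ≈ 6.5349e+5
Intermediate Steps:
g = 16 (g = -2 + sqrt(279 + 45) = -2 + sqrt(324) = -2 + 18 = 16)
a = 2037 + sqrt(262) (a = (363 + sqrt(16 + 246)) - 1*(-1674) = (363 + sqrt(262)) + 1674 = 2037 + sqrt(262) ≈ 2053.2)
(3320 - 3547)*(a - 4932) = (3320 - 3547)*((2037 + sqrt(262)) - 4932) = -227*(-2895 + sqrt(262)) = 657165 - 227*sqrt(262)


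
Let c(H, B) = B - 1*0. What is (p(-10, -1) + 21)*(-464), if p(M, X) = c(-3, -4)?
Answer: -7888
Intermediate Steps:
c(H, B) = B (c(H, B) = B + 0 = B)
p(M, X) = -4
(p(-10, -1) + 21)*(-464) = (-4 + 21)*(-464) = 17*(-464) = -7888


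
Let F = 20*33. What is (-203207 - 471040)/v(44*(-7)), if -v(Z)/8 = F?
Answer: 224749/1760 ≈ 127.70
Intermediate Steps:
F = 660
v(Z) = -5280 (v(Z) = -8*660 = -5280)
(-203207 - 471040)/v(44*(-7)) = (-203207 - 471040)/(-5280) = -674247*(-1/5280) = 224749/1760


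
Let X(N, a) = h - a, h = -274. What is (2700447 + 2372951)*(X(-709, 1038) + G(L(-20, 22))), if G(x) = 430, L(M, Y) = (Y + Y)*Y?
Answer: -4474737036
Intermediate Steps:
X(N, a) = -274 - a
L(M, Y) = 2*Y² (L(M, Y) = (2*Y)*Y = 2*Y²)
(2700447 + 2372951)*(X(-709, 1038) + G(L(-20, 22))) = (2700447 + 2372951)*((-274 - 1*1038) + 430) = 5073398*((-274 - 1038) + 430) = 5073398*(-1312 + 430) = 5073398*(-882) = -4474737036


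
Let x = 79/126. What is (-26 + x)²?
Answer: 10220809/15876 ≈ 643.79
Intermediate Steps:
x = 79/126 (x = 79*(1/126) = 79/126 ≈ 0.62698)
(-26 + x)² = (-26 + 79/126)² = (-3197/126)² = 10220809/15876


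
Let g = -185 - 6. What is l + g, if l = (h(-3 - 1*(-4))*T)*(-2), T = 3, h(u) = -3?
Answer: -173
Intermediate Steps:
g = -191
l = 18 (l = -3*3*(-2) = -9*(-2) = 18)
l + g = 18 - 191 = -173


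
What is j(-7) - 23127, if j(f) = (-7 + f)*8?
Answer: -23239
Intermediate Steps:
j(f) = -56 + 8*f
j(-7) - 23127 = (-56 + 8*(-7)) - 23127 = (-56 - 56) - 23127 = -112 - 23127 = -23239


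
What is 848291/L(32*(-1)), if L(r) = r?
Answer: -848291/32 ≈ -26509.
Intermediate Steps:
848291/L(32*(-1)) = 848291/((32*(-1))) = 848291/(-32) = 848291*(-1/32) = -848291/32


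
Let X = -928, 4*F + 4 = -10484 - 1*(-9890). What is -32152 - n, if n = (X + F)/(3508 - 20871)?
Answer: -1116512507/34726 ≈ -32152.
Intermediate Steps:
F = -299/2 (F = -1 + (-10484 - 1*(-9890))/4 = -1 + (-10484 + 9890)/4 = -1 + (¼)*(-594) = -1 - 297/2 = -299/2 ≈ -149.50)
n = 2155/34726 (n = (-928 - 299/2)/(3508 - 20871) = -2155/2/(-17363) = -2155/2*(-1/17363) = 2155/34726 ≈ 0.062057)
-32152 - n = -32152 - 1*2155/34726 = -32152 - 2155/34726 = -1116512507/34726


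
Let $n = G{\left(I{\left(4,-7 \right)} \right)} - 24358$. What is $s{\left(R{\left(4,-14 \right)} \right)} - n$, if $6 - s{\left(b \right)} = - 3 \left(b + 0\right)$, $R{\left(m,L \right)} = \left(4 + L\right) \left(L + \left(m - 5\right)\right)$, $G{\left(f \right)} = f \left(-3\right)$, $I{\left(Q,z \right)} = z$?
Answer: $24793$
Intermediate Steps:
$G{\left(f \right)} = - 3 f$
$R{\left(m,L \right)} = \left(4 + L\right) \left(-5 + L + m\right)$ ($R{\left(m,L \right)} = \left(4 + L\right) \left(L + \left(-5 + m\right)\right) = \left(4 + L\right) \left(-5 + L + m\right)$)
$n = -24337$ ($n = \left(-3\right) \left(-7\right) - 24358 = 21 - 24358 = -24337$)
$s{\left(b \right)} = 6 + 3 b$ ($s{\left(b \right)} = 6 - - 3 \left(b + 0\right) = 6 - - 3 b = 6 + 3 b$)
$s{\left(R{\left(4,-14 \right)} \right)} - n = \left(6 + 3 \left(-20 + \left(-14\right)^{2} - -14 + 4 \cdot 4 - 56\right)\right) - -24337 = \left(6 + 3 \left(-20 + 196 + 14 + 16 - 56\right)\right) + 24337 = \left(6 + 3 \cdot 150\right) + 24337 = \left(6 + 450\right) + 24337 = 456 + 24337 = 24793$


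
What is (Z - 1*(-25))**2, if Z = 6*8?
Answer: 5329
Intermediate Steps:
Z = 48
(Z - 1*(-25))**2 = (48 - 1*(-25))**2 = (48 + 25)**2 = 73**2 = 5329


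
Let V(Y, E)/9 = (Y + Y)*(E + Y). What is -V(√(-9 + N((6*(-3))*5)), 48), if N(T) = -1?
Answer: 180 - 864*I*√10 ≈ 180.0 - 2732.2*I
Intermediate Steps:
V(Y, E) = 18*Y*(E + Y) (V(Y, E) = 9*((Y + Y)*(E + Y)) = 9*((2*Y)*(E + Y)) = 9*(2*Y*(E + Y)) = 18*Y*(E + Y))
-V(√(-9 + N((6*(-3))*5)), 48) = -18*√(-9 - 1)*(48 + √(-9 - 1)) = -18*√(-10)*(48 + √(-10)) = -18*I*√10*(48 + I*√10)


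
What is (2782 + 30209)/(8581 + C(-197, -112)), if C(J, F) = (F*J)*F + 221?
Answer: -32991/2462366 ≈ -0.013398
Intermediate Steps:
C(J, F) = 221 + J*F² (C(J, F) = J*F² + 221 = 221 + J*F²)
(2782 + 30209)/(8581 + C(-197, -112)) = (2782 + 30209)/(8581 + (221 - 197*(-112)²)) = 32991/(8581 + (221 - 197*12544)) = 32991/(8581 + (221 - 2471168)) = 32991/(8581 - 2470947) = 32991/(-2462366) = 32991*(-1/2462366) = -32991/2462366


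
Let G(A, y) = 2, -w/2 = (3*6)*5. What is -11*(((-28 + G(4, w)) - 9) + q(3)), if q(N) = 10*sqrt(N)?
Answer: 385 - 110*sqrt(3) ≈ 194.47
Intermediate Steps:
w = -180 (w = -2*3*6*5 = -36*5 = -2*90 = -180)
-11*(((-28 + G(4, w)) - 9) + q(3)) = -11*(((-28 + 2) - 9) + 10*sqrt(3)) = -11*((-26 - 9) + 10*sqrt(3)) = -11*(-35 + 10*sqrt(3)) = 385 - 110*sqrt(3)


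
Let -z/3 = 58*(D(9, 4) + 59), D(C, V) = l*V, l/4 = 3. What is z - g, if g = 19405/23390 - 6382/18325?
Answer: -1596057212629/85724350 ≈ -18618.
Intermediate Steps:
l = 12 (l = 4*3 = 12)
D(C, V) = 12*V
g = 41264329/85724350 (g = 19405*(1/23390) - 6382*1/18325 = 3881/4678 - 6382/18325 = 41264329/85724350 ≈ 0.48136)
z = -18618 (z = -174*(12*4 + 59) = -174*(48 + 59) = -174*107 = -3*6206 = -18618)
z - g = -18618 - 1*41264329/85724350 = -18618 - 41264329/85724350 = -1596057212629/85724350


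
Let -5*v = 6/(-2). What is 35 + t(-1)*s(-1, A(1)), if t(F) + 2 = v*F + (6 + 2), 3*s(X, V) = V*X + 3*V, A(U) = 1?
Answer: 193/5 ≈ 38.600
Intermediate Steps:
v = ⅗ (v = -6/(5*(-2)) = -6*(-1)/(5*2) = -⅕*(-3) = ⅗ ≈ 0.60000)
s(X, V) = V + V*X/3 (s(X, V) = (V*X + 3*V)/3 = (3*V + V*X)/3 = V + V*X/3)
t(F) = 6 + 3*F/5 (t(F) = -2 + (3*F/5 + (6 + 2)) = -2 + (3*F/5 + 8) = -2 + (8 + 3*F/5) = 6 + 3*F/5)
35 + t(-1)*s(-1, A(1)) = 35 + (6 + (⅗)*(-1))*((⅓)*1*(3 - 1)) = 35 + (6 - ⅗)*((⅓)*1*2) = 35 + (27/5)*(⅔) = 35 + 18/5 = 193/5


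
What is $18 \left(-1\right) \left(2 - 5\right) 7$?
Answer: $378$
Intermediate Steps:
$18 \left(-1\right) \left(2 - 5\right) 7 = - 18 \left(\left(-3\right) 7\right) = \left(-18\right) \left(-21\right) = 378$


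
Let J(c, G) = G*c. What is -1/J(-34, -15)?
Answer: -1/510 ≈ -0.0019608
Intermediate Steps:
-1/J(-34, -15) = -1/((-15*(-34))) = -1/510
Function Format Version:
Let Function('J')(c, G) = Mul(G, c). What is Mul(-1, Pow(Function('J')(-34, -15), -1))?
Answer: Rational(-1, 510) ≈ -0.0019608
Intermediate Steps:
Mul(-1, Pow(Function('J')(-34, -15), -1)) = Mul(-1, Pow(Mul(-15, -34), -1)) = Mul(-1, Pow(510, -1)) = Mul(-1, Rational(1, 510)) = Rational(-1, 510)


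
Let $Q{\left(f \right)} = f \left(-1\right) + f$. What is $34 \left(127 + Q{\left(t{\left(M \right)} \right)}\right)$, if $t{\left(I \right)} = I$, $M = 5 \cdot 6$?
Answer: $4318$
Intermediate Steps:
$M = 30$
$Q{\left(f \right)} = 0$ ($Q{\left(f \right)} = - f + f = 0$)
$34 \left(127 + Q{\left(t{\left(M \right)} \right)}\right) = 34 \left(127 + 0\right) = 34 \cdot 127 = 4318$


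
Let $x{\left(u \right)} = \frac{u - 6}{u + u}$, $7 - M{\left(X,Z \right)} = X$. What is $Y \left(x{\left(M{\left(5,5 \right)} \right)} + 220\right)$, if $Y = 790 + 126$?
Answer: $200604$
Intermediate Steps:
$M{\left(X,Z \right)} = 7 - X$
$x{\left(u \right)} = \frac{-6 + u}{2 u}$
$Y = 916$
$Y \left(x{\left(M{\left(5,5 \right)} \right)} + 220\right) = 916 \left(\frac{-6 + \left(7 - 5\right)}{2 \left(7 - 5\right)} + 220\right) = 916 \left(\frac{-6 + 2}{2 \cdot 2} + 220\right) = 916 \left(\frac{1}{2} \cdot \frac{1}{2} \left(-4\right) + 220\right) = 916 \left(-1 + 220\right) = 916 \cdot 219 = 200604$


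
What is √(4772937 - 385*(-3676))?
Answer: √6188197 ≈ 2487.6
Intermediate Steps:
√(4772937 - 385*(-3676)) = √(4772937 + 1415260) = √6188197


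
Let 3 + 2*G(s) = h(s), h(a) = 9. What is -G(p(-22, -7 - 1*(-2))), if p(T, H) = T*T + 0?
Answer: -3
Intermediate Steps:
p(T, H) = T² (p(T, H) = T² + 0 = T²)
G(s) = 3 (G(s) = -3/2 + (½)*9 = -3/2 + 9/2 = 3)
-G(p(-22, -7 - 1*(-2))) = -1*3 = -3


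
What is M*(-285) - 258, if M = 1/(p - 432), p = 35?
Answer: -102141/397 ≈ -257.28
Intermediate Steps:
M = -1/397 (M = 1/(35 - 432) = 1/(-397) = -1/397 ≈ -0.0025189)
M*(-285) - 258 = -1/397*(-285) - 258 = 285/397 - 258 = -102141/397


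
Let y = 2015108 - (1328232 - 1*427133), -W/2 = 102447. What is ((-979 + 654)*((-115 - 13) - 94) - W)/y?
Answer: 277044/1114009 ≈ 0.24869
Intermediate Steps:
W = -204894 (W = -2*102447 = -204894)
y = 1114009 (y = 2015108 - (1328232 - 427133) = 2015108 - 1*901099 = 2015108 - 901099 = 1114009)
((-979 + 654)*((-115 - 13) - 94) - W)/y = ((-979 + 654)*((-115 - 13) - 94) - 1*(-204894))/1114009 = (-325*(-128 - 94) + 204894)*(1/1114009) = (-325*(-222) + 204894)*(1/1114009) = (72150 + 204894)*(1/1114009) = 277044*(1/1114009) = 277044/1114009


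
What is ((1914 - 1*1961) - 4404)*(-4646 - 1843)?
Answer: 28882539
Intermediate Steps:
((1914 - 1*1961) - 4404)*(-4646 - 1843) = ((1914 - 1961) - 4404)*(-6489) = (-47 - 4404)*(-6489) = -4451*(-6489) = 28882539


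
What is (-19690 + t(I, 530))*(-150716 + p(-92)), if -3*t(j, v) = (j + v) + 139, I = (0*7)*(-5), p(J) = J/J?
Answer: 3001187795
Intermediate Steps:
p(J) = 1
I = 0 (I = 0*(-5) = 0)
t(j, v) = -139/3 - j/3 - v/3 (t(j, v) = -((j + v) + 139)/3 = -(139 + j + v)/3 = -139/3 - j/3 - v/3)
(-19690 + t(I, 530))*(-150716 + p(-92)) = (-19690 + (-139/3 - ⅓*0 - ⅓*530))*(-150716 + 1) = (-19690 + (-139/3 + 0 - 530/3))*(-150715) = (-19690 - 223)*(-150715) = -19913*(-150715) = 3001187795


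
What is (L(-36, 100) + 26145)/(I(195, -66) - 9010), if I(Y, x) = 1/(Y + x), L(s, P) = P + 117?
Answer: -3400698/1162289 ≈ -2.9259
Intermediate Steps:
L(s, P) = 117 + P
(L(-36, 100) + 26145)/(I(195, -66) - 9010) = ((117 + 100) + 26145)/(1/(195 - 66) - 9010) = (217 + 26145)/(1/129 - 9010) = 26362/(1/129 - 9010) = 26362/(-1162289/129) = 26362*(-129/1162289) = -3400698/1162289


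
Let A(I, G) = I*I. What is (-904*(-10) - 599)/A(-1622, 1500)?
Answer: 8441/2630884 ≈ 0.0032084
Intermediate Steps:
A(I, G) = I²
(-904*(-10) - 599)/A(-1622, 1500) = (-904*(-10) - 599)/((-1622)²) = (9040 - 599)/2630884 = 8441*(1/2630884) = 8441/2630884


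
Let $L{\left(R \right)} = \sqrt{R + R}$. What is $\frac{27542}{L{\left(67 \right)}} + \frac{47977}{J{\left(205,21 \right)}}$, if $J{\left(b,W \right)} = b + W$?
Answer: $\frac{47977}{226} + \frac{13771 \sqrt{134}}{67} \approx 2591.6$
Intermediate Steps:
$L{\left(R \right)} = \sqrt{2} \sqrt{R}$ ($L{\left(R \right)} = \sqrt{2 R} = \sqrt{2} \sqrt{R}$)
$J{\left(b,W \right)} = W + b$
$\frac{27542}{L{\left(67 \right)}} + \frac{47977}{J{\left(205,21 \right)}} = \frac{27542}{\sqrt{2} \sqrt{67}} + \frac{47977}{21 + 205} = \frac{27542}{\sqrt{134}} + \frac{47977}{226} = 27542 \frac{\sqrt{134}}{134} + 47977 \cdot \frac{1}{226} = \frac{13771 \sqrt{134}}{67} + \frac{47977}{226} = \frac{47977}{226} + \frac{13771 \sqrt{134}}{67}$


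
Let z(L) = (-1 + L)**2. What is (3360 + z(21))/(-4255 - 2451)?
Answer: -1880/3353 ≈ -0.56069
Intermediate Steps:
(3360 + z(21))/(-4255 - 2451) = (3360 + (-1 + 21)**2)/(-4255 - 2451) = (3360 + 20**2)/(-6706) = (3360 + 400)*(-1/6706) = 3760*(-1/6706) = -1880/3353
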